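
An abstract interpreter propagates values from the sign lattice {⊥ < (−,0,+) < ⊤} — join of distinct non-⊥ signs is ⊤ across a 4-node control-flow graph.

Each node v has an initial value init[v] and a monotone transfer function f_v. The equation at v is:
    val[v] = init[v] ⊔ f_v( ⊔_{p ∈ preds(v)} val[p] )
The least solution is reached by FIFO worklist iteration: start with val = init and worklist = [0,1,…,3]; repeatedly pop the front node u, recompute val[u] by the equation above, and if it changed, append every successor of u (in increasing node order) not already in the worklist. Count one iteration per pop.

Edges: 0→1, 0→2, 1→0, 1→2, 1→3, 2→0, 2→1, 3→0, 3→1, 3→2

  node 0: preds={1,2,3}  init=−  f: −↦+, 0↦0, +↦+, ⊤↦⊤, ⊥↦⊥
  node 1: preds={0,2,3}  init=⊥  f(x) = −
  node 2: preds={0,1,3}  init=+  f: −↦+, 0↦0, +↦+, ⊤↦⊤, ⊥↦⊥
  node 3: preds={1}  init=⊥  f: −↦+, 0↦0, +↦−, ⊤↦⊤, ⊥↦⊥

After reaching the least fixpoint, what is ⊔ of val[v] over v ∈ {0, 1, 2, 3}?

⊤

Worklist (7 pops):
  #1 pop 0: in=+ → ⊤ (was −); enqueue []
  #2 pop 1: in=⊤ → − (was ⊥); enqueue [0]
  #3 pop 2: in=⊤ → ⊤ (was +); enqueue [1]
  #4 pop 3: in=− → + (was ⊥); enqueue [2]
  #5 pop 0: in=⊤ → ⊤ (no change)
  #6 pop 1: in=⊤ → − (no change)
  #7 pop 2: in=⊤ → ⊤ (no change)

Fixpoint:
  val[0] = ⊤
  val[1] = −
  val[2] = ⊤
  val[3] = +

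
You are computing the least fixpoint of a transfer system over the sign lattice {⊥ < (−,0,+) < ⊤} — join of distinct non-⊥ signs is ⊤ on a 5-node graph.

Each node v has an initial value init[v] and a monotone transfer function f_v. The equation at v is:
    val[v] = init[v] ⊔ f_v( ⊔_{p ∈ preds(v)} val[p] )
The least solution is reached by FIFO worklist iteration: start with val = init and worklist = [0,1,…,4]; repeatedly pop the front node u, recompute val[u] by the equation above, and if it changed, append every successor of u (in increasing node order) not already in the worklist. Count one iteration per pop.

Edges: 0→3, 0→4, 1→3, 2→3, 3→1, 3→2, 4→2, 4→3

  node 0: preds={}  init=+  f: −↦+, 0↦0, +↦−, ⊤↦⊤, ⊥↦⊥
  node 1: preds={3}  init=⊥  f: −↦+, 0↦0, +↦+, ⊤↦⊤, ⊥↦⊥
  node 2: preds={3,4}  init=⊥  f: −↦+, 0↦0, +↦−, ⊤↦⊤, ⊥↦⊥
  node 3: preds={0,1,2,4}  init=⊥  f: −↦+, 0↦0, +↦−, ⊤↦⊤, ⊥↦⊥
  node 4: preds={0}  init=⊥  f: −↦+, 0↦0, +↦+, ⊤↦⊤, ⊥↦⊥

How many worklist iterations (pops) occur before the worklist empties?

11

Worklist (11 pops):
  #1 pop 0: in=⊥ → + (no change)
  #2 pop 1: in=⊥ → ⊥ (no change)
  #3 pop 2: in=⊥ → ⊥ (no change)
  #4 pop 3: in=+ → − (was ⊥); enqueue [1,2]
  #5 pop 4: in=+ → + (was ⊥); enqueue [3]
  #6 pop 1: in=− → + (was ⊥); enqueue []
  #7 pop 2: in=⊤ → ⊤ (was ⊥); enqueue []
  #8 pop 3: in=⊤ → ⊤ (was −); enqueue [1,2]
  #9 pop 1: in=⊤ → ⊤ (was +); enqueue [3]
  #10 pop 2: in=⊤ → ⊤ (no change)
  #11 pop 3: in=⊤ → ⊤ (no change)

Fixpoint:
  val[0] = +
  val[1] = ⊤
  val[2] = ⊤
  val[3] = ⊤
  val[4] = +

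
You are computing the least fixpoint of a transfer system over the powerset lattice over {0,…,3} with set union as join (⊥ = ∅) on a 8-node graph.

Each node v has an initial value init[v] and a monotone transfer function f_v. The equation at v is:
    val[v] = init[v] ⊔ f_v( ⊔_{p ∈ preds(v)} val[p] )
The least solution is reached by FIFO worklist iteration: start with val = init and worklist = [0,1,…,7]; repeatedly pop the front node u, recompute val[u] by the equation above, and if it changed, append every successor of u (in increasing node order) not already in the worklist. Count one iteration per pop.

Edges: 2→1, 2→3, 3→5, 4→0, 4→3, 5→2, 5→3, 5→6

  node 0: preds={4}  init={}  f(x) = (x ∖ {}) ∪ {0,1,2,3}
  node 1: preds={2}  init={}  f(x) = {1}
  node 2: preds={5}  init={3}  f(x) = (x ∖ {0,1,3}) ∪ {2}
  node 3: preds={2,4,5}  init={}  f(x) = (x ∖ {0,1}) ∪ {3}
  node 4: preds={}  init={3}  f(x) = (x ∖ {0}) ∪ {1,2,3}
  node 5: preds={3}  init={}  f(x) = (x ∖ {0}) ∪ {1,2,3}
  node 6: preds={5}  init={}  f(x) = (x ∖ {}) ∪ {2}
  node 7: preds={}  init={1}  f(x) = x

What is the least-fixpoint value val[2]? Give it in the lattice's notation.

Trace (12 dequeues):
  [1] u=0 | in {3} | out {0,1,2,3} | prev {} | push {}
  [2] u=1 | in {3} | out {1} | prev {} | push {}
  [3] u=2 | in {} | out {2,3} | prev {3} | push {1}
  [4] u=3 | in {2,3} | out {2,3} | prev {} | push {}
  [5] u=4 | in {} | out {1,2,3} | prev {3} | push {0,3}
  [6] u=5 | in {2,3} | out {1,2,3} | prev {} | push {2}
  [7] u=6 | in {1,2,3} | out {1,2,3} | prev {} | push {}
  [8] u=7 | in {} | out {1} | ==
  [9] u=1 | in {2,3} | out {1} | ==
  [10] u=0 | in {1,2,3} | out {0,1,2,3} | ==
  [11] u=3 | in {1,2,3} | out {2,3} | ==
  [12] u=2 | in {1,2,3} | out {2,3} | ==

Converged values:
  [0] {0,1,2,3}
  [1] {1}
  [2] {2,3}
  [3] {2,3}
  [4] {1,2,3}
  [5] {1,2,3}
  [6] {1,2,3}
  [7] {1}

{2,3}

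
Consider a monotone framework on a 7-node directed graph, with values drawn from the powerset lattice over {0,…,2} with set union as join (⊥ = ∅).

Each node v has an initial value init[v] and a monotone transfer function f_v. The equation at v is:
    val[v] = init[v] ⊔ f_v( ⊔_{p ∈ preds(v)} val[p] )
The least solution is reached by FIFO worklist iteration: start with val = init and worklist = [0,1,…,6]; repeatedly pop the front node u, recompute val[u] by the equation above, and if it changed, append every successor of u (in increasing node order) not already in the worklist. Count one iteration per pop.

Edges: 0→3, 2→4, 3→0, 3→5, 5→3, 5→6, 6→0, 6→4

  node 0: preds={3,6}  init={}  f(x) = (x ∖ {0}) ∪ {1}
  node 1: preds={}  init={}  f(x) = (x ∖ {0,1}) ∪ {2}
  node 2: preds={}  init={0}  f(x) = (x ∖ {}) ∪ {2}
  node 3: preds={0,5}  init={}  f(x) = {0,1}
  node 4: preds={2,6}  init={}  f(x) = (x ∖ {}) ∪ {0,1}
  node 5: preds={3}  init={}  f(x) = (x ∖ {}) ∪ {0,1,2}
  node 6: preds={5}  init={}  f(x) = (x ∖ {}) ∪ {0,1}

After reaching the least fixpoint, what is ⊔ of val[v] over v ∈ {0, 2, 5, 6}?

Trace (10 dequeues):
  [1] u=0 | in {} | out {1} | prev {} | push {}
  [2] u=1 | in {} | out {2} | prev {} | push {}
  [3] u=2 | in {} | out {0,2} | prev {0} | push {}
  [4] u=3 | in {1} | out {0,1} | prev {} | push {0}
  [5] u=4 | in {0,2} | out {0,1,2} | prev {} | push {}
  [6] u=5 | in {0,1} | out {0,1,2} | prev {} | push {3}
  [7] u=6 | in {0,1,2} | out {0,1,2} | prev {} | push {4}
  [8] u=0 | in {0,1,2} | out {1,2} | prev {1} | push {}
  [9] u=3 | in {0,1,2} | out {0,1} | ==
  [10] u=4 | in {0,1,2} | out {0,1,2} | ==

Converged values:
  [0] {1,2}
  [1] {2}
  [2] {0,2}
  [3] {0,1}
  [4] {0,1,2}
  [5] {0,1,2}
  [6] {0,1,2}

{0,1,2}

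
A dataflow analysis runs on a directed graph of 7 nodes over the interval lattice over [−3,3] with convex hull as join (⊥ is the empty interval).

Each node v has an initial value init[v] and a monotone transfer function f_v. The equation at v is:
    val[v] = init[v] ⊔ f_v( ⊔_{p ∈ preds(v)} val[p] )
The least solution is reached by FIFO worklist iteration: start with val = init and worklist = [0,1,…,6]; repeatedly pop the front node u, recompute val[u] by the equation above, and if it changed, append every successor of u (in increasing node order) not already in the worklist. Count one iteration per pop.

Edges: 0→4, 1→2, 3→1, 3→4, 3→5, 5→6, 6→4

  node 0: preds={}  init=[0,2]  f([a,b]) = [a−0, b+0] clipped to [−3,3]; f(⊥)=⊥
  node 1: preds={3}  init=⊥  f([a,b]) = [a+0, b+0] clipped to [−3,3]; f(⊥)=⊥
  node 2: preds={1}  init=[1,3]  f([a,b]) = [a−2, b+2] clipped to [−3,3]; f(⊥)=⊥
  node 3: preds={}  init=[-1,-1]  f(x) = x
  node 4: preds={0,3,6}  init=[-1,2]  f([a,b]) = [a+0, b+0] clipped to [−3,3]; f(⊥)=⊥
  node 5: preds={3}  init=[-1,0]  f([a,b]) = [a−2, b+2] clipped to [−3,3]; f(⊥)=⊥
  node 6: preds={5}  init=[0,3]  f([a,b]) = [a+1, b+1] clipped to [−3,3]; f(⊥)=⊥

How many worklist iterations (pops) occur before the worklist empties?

8

Iteration log — 8 steps:
  step 1. node 0  ⊔preds=⊥  new=[0,2]  stable
  step 2. node 1  ⊔preds=[-1,-1]  new=[-1,-1]  old=⊥  +wl: 
  step 3. node 2  ⊔preds=[-1,-1]  new=[-3,3]  old=[1,3]  +wl: 
  step 4. node 3  ⊔preds=⊥  new=[-1,-1]  stable
  step 5. node 4  ⊔preds=[-1,3]  new=[-1,3]  old=[-1,2]  +wl: 
  step 6. node 5  ⊔preds=[-1,-1]  new=[-3,1]  old=[-1,0]  +wl: 
  step 7. node 6  ⊔preds=[-3,1]  new=[-2,3]  old=[0,3]  +wl: 4
  step 8. node 4  ⊔preds=[-2,3]  new=[-2,3]  old=[-1,3]  +wl: 

Least fixpoint reached:
  node 0: [0,2]
  node 1: [-1,-1]
  node 2: [-3,3]
  node 3: [-1,-1]
  node 4: [-2,3]
  node 5: [-3,1]
  node 6: [-2,3]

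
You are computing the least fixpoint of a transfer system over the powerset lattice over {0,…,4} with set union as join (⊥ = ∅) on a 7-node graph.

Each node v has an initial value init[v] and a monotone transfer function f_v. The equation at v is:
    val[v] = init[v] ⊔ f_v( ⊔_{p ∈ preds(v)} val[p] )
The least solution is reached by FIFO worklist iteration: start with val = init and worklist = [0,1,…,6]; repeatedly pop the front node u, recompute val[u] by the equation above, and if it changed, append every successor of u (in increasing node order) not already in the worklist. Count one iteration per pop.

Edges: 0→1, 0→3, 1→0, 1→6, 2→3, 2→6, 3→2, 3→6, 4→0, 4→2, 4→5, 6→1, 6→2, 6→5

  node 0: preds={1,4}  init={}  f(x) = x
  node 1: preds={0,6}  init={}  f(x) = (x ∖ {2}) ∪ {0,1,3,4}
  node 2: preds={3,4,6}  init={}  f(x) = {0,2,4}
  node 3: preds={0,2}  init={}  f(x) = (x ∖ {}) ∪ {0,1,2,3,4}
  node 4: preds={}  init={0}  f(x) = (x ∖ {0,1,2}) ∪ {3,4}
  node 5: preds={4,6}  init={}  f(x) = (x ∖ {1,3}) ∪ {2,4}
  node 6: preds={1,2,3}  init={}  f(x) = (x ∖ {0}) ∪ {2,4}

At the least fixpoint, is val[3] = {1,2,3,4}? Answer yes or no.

Iteration log — 12 steps:
  step 1. node 0  ⊔preds={0}  new={0}  old={}  +wl: 
  step 2. node 1  ⊔preds={0}  new={0,1,3,4}  old={}  +wl: 0
  step 3. node 2  ⊔preds={0}  new={0,2,4}  old={}  +wl: 
  step 4. node 3  ⊔preds={0,2,4}  new={0,1,2,3,4}  old={}  +wl: 2
  step 5. node 4  ⊔preds={}  new={0,3,4}  old={0}  +wl: 
  step 6. node 5  ⊔preds={0,3,4}  new={0,2,4}  old={}  +wl: 
  step 7. node 6  ⊔preds={0,1,2,3,4}  new={1,2,3,4}  old={}  +wl: 1,5
  step 8. node 0  ⊔preds={0,1,3,4}  new={0,1,3,4}  old={0}  +wl: 3
  step 9. node 2  ⊔preds={0,1,2,3,4}  new={0,2,4}  stable
  step 10. node 1  ⊔preds={0,1,2,3,4}  new={0,1,3,4}  stable
  step 11. node 5  ⊔preds={0,1,2,3,4}  new={0,2,4}  stable
  step 12. node 3  ⊔preds={0,1,2,3,4}  new={0,1,2,3,4}  stable

Least fixpoint reached:
  node 0: {0,1,3,4}
  node 1: {0,1,3,4}
  node 2: {0,2,4}
  node 3: {0,1,2,3,4}
  node 4: {0,3,4}
  node 5: {0,2,4}
  node 6: {1,2,3,4}

no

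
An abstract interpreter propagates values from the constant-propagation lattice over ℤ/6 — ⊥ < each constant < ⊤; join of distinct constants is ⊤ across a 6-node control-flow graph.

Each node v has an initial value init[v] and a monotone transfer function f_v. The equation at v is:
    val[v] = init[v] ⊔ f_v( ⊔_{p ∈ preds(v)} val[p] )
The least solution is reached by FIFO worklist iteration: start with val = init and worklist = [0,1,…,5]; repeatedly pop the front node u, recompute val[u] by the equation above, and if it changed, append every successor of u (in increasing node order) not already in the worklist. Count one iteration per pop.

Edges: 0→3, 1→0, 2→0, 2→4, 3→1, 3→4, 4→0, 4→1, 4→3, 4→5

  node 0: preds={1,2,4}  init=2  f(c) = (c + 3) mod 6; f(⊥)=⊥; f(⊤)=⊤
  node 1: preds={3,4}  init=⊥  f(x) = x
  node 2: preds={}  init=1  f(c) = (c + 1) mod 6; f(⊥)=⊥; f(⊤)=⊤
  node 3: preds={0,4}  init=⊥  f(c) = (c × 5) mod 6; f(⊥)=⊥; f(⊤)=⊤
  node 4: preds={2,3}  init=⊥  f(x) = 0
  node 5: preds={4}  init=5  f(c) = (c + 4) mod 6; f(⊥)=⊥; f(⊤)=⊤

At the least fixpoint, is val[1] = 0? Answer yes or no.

no

Trace (9 dequeues):
  [1] u=0 | in 1 | out ⊤ | prev 2 | push {}
  [2] u=1 | in ⊥ | out ⊥ | ==
  [3] u=2 | in ⊥ | out 1 | ==
  [4] u=3 | in ⊤ | out ⊤ | prev ⊥ | push {1}
  [5] u=4 | in ⊤ | out 0 | prev ⊥ | push {0,3}
  [6] u=5 | in 0 | out ⊤ | prev 5 | push {}
  [7] u=1 | in ⊤ | out ⊤ | prev ⊥ | push {}
  [8] u=0 | in ⊤ | out ⊤ | ==
  [9] u=3 | in ⊤ | out ⊤ | ==

Converged values:
  [0] ⊤
  [1] ⊤
  [2] 1
  [3] ⊤
  [4] 0
  [5] ⊤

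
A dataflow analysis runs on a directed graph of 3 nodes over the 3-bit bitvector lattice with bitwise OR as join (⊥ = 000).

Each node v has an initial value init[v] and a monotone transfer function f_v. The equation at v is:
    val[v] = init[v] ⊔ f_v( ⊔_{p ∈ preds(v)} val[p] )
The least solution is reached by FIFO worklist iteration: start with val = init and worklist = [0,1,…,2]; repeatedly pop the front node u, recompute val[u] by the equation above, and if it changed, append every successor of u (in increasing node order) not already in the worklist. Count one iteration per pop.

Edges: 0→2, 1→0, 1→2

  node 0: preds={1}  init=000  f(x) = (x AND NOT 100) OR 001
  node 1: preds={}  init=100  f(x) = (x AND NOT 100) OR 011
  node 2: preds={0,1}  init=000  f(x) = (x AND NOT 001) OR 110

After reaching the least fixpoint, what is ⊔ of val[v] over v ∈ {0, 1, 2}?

111

Worklist (5 pops):
  #1 pop 0: in=100 → 001 (was 000); enqueue []
  #2 pop 1: in=000 → 111 (was 100); enqueue [0]
  #3 pop 2: in=111 → 110 (was 000); enqueue []
  #4 pop 0: in=111 → 011 (was 001); enqueue [2]
  #5 pop 2: in=111 → 110 (no change)

Fixpoint:
  val[0] = 011
  val[1] = 111
  val[2] = 110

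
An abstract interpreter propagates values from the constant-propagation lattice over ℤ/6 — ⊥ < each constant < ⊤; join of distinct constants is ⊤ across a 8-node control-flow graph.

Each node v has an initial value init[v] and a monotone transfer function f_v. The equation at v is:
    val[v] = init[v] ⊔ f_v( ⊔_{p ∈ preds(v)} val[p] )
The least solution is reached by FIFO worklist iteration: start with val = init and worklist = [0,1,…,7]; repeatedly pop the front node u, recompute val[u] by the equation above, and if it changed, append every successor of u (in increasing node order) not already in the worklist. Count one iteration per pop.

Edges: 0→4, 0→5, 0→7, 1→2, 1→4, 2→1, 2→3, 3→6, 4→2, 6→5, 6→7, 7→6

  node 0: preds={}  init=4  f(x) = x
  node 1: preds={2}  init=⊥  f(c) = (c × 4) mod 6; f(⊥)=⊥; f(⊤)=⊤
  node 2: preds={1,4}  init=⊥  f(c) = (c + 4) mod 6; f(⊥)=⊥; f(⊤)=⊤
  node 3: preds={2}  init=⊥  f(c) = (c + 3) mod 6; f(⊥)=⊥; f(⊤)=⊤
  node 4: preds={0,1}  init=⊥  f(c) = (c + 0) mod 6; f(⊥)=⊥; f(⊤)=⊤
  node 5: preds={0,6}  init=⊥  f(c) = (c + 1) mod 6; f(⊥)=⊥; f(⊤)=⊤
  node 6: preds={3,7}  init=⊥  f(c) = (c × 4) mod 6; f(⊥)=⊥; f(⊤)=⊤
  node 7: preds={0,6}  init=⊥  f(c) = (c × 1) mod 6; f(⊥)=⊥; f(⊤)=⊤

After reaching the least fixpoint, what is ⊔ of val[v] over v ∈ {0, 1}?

Trace (24 dequeues):
  [1] u=0 | in ⊥ | out 4 | ==
  [2] u=1 | in ⊥ | out ⊥ | ==
  [3] u=2 | in ⊥ | out ⊥ | ==
  [4] u=3 | in ⊥ | out ⊥ | ==
  [5] u=4 | in 4 | out 4 | prev ⊥ | push {2}
  [6] u=5 | in 4 | out 5 | prev ⊥ | push {}
  [7] u=6 | in ⊥ | out ⊥ | ==
  [8] u=7 | in 4 | out 4 | prev ⊥ | push {6}
  [9] u=2 | in 4 | out 2 | prev ⊥ | push {1,3}
  [10] u=6 | in 4 | out 4 | prev ⊥ | push {5,7}
  [11] u=1 | in 2 | out 2 | prev ⊥ | push {2,4}
  [12] u=3 | in 2 | out 5 | prev ⊥ | push {6}
  [13] u=5 | in 4 | out 5 | ==
  [14] u=7 | in 4 | out 4 | ==
  [15] u=2 | in ⊤ | out ⊤ | prev 2 | push {1,3}
  [16] u=4 | in ⊤ | out ⊤ | prev 4 | push {2}
  [17] u=6 | in ⊤ | out ⊤ | prev 4 | push {5,7}
  [18] u=1 | in ⊤ | out ⊤ | prev 2 | push {4}
  [19] u=3 | in ⊤ | out ⊤ | prev 5 | push {6}
  [20] u=2 | in ⊤ | out ⊤ | ==
  [21] u=5 | in ⊤ | out ⊤ | prev 5 | push {}
  [22] u=7 | in ⊤ | out ⊤ | prev 4 | push {}
  [23] u=4 | in ⊤ | out ⊤ | ==
  [24] u=6 | in ⊤ | out ⊤ | ==

Converged values:
  [0] 4
  [1] ⊤
  [2] ⊤
  [3] ⊤
  [4] ⊤
  [5] ⊤
  [6] ⊤
  [7] ⊤

⊤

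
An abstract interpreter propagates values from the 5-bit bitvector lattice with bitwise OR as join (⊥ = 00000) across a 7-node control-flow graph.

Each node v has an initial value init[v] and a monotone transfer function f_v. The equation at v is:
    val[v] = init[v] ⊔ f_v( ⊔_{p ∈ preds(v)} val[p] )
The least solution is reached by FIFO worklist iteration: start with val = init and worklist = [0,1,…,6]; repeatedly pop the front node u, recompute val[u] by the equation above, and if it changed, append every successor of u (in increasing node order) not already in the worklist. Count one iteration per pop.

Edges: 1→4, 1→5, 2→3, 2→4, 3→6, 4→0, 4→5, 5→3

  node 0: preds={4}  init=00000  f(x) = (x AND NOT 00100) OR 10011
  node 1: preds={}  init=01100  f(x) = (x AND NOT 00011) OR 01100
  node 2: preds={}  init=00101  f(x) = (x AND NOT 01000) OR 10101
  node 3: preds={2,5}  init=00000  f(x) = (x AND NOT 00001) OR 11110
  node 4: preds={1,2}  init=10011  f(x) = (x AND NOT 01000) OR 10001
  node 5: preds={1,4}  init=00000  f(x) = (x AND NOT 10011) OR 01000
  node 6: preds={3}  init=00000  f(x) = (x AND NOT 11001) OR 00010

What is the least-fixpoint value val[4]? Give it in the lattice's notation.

Worklist (9 pops):
  #1 pop 0: in=10011 → 10011 (was 00000); enqueue []
  #2 pop 1: in=00000 → 01100 (no change)
  #3 pop 2: in=00000 → 10101 (was 00101); enqueue []
  #4 pop 3: in=10101 → 11110 (was 00000); enqueue []
  #5 pop 4: in=11101 → 10111 (was 10011); enqueue [0]
  #6 pop 5: in=11111 → 01100 (was 00000); enqueue [3]
  #7 pop 6: in=11110 → 00110 (was 00000); enqueue []
  #8 pop 0: in=10111 → 10011 (no change)
  #9 pop 3: in=11101 → 11110 (no change)

Fixpoint:
  val[0] = 10011
  val[1] = 01100
  val[2] = 10101
  val[3] = 11110
  val[4] = 10111
  val[5] = 01100
  val[6] = 00110

10111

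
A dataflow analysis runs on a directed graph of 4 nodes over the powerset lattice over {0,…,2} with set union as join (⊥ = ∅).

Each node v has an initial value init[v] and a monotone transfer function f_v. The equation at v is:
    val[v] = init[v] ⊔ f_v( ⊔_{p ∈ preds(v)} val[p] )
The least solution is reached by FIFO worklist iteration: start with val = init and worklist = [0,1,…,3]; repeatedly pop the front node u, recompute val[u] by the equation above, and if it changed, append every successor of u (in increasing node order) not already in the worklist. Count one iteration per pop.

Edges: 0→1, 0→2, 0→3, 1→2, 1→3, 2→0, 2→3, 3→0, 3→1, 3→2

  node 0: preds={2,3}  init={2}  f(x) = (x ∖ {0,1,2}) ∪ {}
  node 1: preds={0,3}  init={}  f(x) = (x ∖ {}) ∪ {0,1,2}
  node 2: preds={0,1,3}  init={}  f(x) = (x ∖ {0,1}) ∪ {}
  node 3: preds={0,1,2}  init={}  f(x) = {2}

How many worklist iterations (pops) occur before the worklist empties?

7

Trace (7 dequeues):
  [1] u=0 | in {} | out {2} | ==
  [2] u=1 | in {2} | out {0,1,2} | prev {} | push {}
  [3] u=2 | in {0,1,2} | out {2} | prev {} | push {0}
  [4] u=3 | in {0,1,2} | out {2} | prev {} | push {1,2}
  [5] u=0 | in {2} | out {2} | ==
  [6] u=1 | in {2} | out {0,1,2} | ==
  [7] u=2 | in {0,1,2} | out {2} | ==

Converged values:
  [0] {2}
  [1] {0,1,2}
  [2] {2}
  [3] {2}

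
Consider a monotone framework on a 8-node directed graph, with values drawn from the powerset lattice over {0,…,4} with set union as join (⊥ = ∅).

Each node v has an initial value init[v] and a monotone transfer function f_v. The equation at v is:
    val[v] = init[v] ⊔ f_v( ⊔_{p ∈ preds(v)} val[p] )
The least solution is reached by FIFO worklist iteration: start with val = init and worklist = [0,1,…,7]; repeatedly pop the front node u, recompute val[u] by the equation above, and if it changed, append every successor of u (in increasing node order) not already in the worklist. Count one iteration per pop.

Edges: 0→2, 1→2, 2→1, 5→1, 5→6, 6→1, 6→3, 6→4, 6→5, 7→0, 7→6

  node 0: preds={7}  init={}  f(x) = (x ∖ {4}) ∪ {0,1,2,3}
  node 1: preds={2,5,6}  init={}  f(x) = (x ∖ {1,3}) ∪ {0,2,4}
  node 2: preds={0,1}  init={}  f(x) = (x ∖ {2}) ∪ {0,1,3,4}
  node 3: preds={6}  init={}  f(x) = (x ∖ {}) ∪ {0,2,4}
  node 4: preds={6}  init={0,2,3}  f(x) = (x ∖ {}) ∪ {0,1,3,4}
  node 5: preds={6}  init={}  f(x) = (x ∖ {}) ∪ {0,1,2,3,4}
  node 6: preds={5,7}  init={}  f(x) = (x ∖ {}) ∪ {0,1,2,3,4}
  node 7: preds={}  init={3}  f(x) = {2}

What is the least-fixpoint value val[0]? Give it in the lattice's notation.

{0,1,2,3}

Worklist (14 pops):
  #1 pop 0: in={3} → {0,1,2,3} (was {}); enqueue []
  #2 pop 1: in={} → {0,2,4} (was {}); enqueue []
  #3 pop 2: in={0,1,2,3,4} → {0,1,3,4} (was {}); enqueue [1]
  #4 pop 3: in={} → {0,2,4} (was {}); enqueue []
  #5 pop 4: in={} → {0,1,2,3,4} (was {0,2,3}); enqueue []
  #6 pop 5: in={} → {0,1,2,3,4} (was {}); enqueue []
  #7 pop 6: in={0,1,2,3,4} → {0,1,2,3,4} (was {}); enqueue [3,4,5]
  #8 pop 7: in={} → {2,3} (was {3}); enqueue [0,6]
  #9 pop 1: in={0,1,2,3,4} → {0,2,4} (no change)
  #10 pop 3: in={0,1,2,3,4} → {0,1,2,3,4} (was {0,2,4}); enqueue []
  #11 pop 4: in={0,1,2,3,4} → {0,1,2,3,4} (no change)
  #12 pop 5: in={0,1,2,3,4} → {0,1,2,3,4} (no change)
  #13 pop 0: in={2,3} → {0,1,2,3} (no change)
  #14 pop 6: in={0,1,2,3,4} → {0,1,2,3,4} (no change)

Fixpoint:
  val[0] = {0,1,2,3}
  val[1] = {0,2,4}
  val[2] = {0,1,3,4}
  val[3] = {0,1,2,3,4}
  val[4] = {0,1,2,3,4}
  val[5] = {0,1,2,3,4}
  val[6] = {0,1,2,3,4}
  val[7] = {2,3}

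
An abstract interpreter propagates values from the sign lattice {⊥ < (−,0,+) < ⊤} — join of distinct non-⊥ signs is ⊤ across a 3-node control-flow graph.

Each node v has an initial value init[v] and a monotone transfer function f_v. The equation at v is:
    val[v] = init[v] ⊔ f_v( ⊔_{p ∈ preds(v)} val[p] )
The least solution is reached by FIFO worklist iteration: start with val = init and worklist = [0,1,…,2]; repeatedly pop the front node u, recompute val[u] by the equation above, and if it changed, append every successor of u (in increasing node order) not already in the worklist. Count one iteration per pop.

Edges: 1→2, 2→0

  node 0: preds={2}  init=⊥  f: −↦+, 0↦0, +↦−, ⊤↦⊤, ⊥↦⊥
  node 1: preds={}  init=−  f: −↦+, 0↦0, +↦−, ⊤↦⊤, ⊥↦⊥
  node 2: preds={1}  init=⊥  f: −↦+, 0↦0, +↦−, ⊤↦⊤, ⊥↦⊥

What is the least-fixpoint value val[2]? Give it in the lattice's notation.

+

Worklist (4 pops):
  #1 pop 0: in=⊥ → ⊥ (no change)
  #2 pop 1: in=⊥ → − (no change)
  #3 pop 2: in=− → + (was ⊥); enqueue [0]
  #4 pop 0: in=+ → − (was ⊥); enqueue []

Fixpoint:
  val[0] = −
  val[1] = −
  val[2] = +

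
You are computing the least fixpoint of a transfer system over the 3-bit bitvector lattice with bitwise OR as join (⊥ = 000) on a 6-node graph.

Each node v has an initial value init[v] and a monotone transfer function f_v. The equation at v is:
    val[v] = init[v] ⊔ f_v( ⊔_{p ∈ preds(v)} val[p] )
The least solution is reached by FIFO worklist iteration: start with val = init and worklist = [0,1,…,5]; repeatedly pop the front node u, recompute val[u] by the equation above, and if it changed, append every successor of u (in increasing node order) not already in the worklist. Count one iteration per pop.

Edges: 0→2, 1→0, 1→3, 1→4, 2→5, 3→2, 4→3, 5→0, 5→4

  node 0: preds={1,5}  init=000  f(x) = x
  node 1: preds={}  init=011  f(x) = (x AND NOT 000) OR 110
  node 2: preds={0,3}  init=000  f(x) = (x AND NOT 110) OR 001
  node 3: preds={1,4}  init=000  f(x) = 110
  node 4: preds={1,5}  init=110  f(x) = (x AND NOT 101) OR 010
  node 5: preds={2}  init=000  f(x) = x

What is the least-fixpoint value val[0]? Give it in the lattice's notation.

Worklist (9 pops):
  #1 pop 0: in=011 → 011 (was 000); enqueue []
  #2 pop 1: in=000 → 111 (was 011); enqueue [0]
  #3 pop 2: in=011 → 001 (was 000); enqueue []
  #4 pop 3: in=111 → 110 (was 000); enqueue [2]
  #5 pop 4: in=111 → 110 (no change)
  #6 pop 5: in=001 → 001 (was 000); enqueue [4]
  #7 pop 0: in=111 → 111 (was 011); enqueue []
  #8 pop 2: in=111 → 001 (no change)
  #9 pop 4: in=111 → 110 (no change)

Fixpoint:
  val[0] = 111
  val[1] = 111
  val[2] = 001
  val[3] = 110
  val[4] = 110
  val[5] = 001

111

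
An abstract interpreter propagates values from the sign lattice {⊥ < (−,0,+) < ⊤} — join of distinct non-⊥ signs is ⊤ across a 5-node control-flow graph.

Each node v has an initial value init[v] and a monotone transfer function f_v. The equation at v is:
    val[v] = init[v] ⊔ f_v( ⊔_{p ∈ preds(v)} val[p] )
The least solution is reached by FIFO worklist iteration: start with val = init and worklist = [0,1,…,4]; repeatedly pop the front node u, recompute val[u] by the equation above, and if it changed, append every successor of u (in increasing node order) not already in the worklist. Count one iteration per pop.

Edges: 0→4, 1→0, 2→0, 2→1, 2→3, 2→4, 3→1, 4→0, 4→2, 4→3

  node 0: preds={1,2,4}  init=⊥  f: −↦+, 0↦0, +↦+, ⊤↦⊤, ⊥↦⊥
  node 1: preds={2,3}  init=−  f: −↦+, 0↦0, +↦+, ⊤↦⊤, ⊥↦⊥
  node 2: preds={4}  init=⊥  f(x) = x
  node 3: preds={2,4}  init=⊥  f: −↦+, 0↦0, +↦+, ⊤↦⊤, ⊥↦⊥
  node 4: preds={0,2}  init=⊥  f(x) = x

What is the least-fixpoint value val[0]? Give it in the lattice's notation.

⊤

Worklist (16 pops):
  #1 pop 0: in=− → + (was ⊥); enqueue []
  #2 pop 1: in=⊥ → − (no change)
  #3 pop 2: in=⊥ → ⊥ (no change)
  #4 pop 3: in=⊥ → ⊥ (no change)
  #5 pop 4: in=+ → + (was ⊥); enqueue [0,2,3]
  #6 pop 0: in=⊤ → ⊤ (was +); enqueue [4]
  #7 pop 2: in=+ → + (was ⊥); enqueue [0,1]
  #8 pop 3: in=+ → + (was ⊥); enqueue []
  #9 pop 4: in=⊤ → ⊤ (was +); enqueue [2,3]
  #10 pop 0: in=⊤ → ⊤ (no change)
  #11 pop 1: in=+ → ⊤ (was −); enqueue [0]
  #12 pop 2: in=⊤ → ⊤ (was +); enqueue [1,4]
  #13 pop 3: in=⊤ → ⊤ (was +); enqueue []
  #14 pop 0: in=⊤ → ⊤ (no change)
  #15 pop 1: in=⊤ → ⊤ (no change)
  #16 pop 4: in=⊤ → ⊤ (no change)

Fixpoint:
  val[0] = ⊤
  val[1] = ⊤
  val[2] = ⊤
  val[3] = ⊤
  val[4] = ⊤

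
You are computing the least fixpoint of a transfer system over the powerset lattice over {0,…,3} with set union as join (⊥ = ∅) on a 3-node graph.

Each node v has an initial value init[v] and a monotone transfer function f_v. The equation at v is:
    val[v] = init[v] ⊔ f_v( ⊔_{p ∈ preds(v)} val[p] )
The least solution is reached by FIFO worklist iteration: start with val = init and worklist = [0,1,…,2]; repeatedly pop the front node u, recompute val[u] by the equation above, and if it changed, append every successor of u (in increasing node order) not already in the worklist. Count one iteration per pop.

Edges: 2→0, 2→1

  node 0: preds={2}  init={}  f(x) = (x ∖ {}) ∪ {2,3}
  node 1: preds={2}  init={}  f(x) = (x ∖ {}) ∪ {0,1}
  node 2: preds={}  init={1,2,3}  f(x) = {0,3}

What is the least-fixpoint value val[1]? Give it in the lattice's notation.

Iteration log — 5 steps:
  step 1. node 0  ⊔preds={1,2,3}  new={1,2,3}  old={}  +wl: 
  step 2. node 1  ⊔preds={1,2,3}  new={0,1,2,3}  old={}  +wl: 
  step 3. node 2  ⊔preds={}  new={0,1,2,3}  old={1,2,3}  +wl: 0,1
  step 4. node 0  ⊔preds={0,1,2,3}  new={0,1,2,3}  old={1,2,3}  +wl: 
  step 5. node 1  ⊔preds={0,1,2,3}  new={0,1,2,3}  stable

Least fixpoint reached:
  node 0: {0,1,2,3}
  node 1: {0,1,2,3}
  node 2: {0,1,2,3}

{0,1,2,3}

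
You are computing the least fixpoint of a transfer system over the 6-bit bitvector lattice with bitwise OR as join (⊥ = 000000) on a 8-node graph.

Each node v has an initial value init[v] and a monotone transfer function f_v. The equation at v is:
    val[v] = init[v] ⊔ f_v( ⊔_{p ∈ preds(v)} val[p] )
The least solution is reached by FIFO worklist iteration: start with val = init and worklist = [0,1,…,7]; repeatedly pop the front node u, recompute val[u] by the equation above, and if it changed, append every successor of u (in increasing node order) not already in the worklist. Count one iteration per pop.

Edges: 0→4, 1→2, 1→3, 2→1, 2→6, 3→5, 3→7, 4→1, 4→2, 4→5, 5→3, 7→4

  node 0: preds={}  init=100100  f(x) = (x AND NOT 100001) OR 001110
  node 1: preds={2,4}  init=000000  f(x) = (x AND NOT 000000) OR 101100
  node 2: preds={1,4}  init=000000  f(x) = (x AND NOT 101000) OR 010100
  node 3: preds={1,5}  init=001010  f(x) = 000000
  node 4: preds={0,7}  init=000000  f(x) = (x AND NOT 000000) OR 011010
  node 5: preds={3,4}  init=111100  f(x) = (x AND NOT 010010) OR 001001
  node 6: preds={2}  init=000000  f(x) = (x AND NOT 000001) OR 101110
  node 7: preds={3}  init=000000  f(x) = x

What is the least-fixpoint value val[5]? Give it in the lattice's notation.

Worklist (14 pops):
  #1 pop 0: in=000000 → 101110 (was 100100); enqueue []
  #2 pop 1: in=000000 → 101100 (was 000000); enqueue []
  #3 pop 2: in=101100 → 010100 (was 000000); enqueue [1]
  #4 pop 3: in=111100 → 001010 (no change)
  #5 pop 4: in=101110 → 111110 (was 000000); enqueue [2]
  #6 pop 5: in=111110 → 111101 (was 111100); enqueue [3]
  #7 pop 6: in=010100 → 111110 (was 000000); enqueue []
  #8 pop 7: in=001010 → 001010 (was 000000); enqueue [4]
  #9 pop 1: in=111110 → 111110 (was 101100); enqueue []
  #10 pop 2: in=111110 → 010110 (was 010100); enqueue [1,6]
  #11 pop 3: in=111111 → 001010 (no change)
  #12 pop 4: in=101110 → 111110 (no change)
  #13 pop 1: in=111110 → 111110 (no change)
  #14 pop 6: in=010110 → 111110 (no change)

Fixpoint:
  val[0] = 101110
  val[1] = 111110
  val[2] = 010110
  val[3] = 001010
  val[4] = 111110
  val[5] = 111101
  val[6] = 111110
  val[7] = 001010

111101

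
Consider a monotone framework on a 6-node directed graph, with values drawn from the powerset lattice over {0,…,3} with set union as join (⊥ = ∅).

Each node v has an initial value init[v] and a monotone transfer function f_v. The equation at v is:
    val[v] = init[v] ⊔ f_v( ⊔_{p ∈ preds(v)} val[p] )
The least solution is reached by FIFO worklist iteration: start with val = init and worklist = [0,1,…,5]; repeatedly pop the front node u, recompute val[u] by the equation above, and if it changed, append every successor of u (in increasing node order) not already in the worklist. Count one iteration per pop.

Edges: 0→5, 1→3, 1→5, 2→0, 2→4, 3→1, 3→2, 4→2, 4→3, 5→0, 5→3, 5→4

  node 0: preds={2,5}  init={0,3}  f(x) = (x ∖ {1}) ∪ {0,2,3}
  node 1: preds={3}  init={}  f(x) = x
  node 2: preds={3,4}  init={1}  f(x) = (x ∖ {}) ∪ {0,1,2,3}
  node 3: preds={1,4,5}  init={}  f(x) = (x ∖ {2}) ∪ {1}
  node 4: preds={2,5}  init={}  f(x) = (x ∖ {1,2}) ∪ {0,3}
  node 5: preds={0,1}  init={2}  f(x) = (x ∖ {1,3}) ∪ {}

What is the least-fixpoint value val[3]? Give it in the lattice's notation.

Worklist (16 pops):
  #1 pop 0: in={1,2} → {0,2,3} (was {0,3}); enqueue []
  #2 pop 1: in={} → {} (no change)
  #3 pop 2: in={} → {0,1,2,3} (was {1}); enqueue [0]
  #4 pop 3: in={2} → {1} (was {}); enqueue [1,2]
  #5 pop 4: in={0,1,2,3} → {0,3} (was {}); enqueue [3]
  #6 pop 5: in={0,2,3} → {0,2} (was {2}); enqueue [4]
  #7 pop 0: in={0,1,2,3} → {0,2,3} (no change)
  #8 pop 1: in={1} → {1} (was {}); enqueue [5]
  #9 pop 2: in={0,1,3} → {0,1,2,3} (no change)
  #10 pop 3: in={0,1,2,3} → {0,1,3} (was {1}); enqueue [1,2]
  #11 pop 4: in={0,1,2,3} → {0,3} (no change)
  #12 pop 5: in={0,1,2,3} → {0,2} (no change)
  #13 pop 1: in={0,1,3} → {0,1,3} (was {1}); enqueue [3,5]
  #14 pop 2: in={0,1,3} → {0,1,2,3} (no change)
  #15 pop 3: in={0,1,2,3} → {0,1,3} (no change)
  #16 pop 5: in={0,1,2,3} → {0,2} (no change)

Fixpoint:
  val[0] = {0,2,3}
  val[1] = {0,1,3}
  val[2] = {0,1,2,3}
  val[3] = {0,1,3}
  val[4] = {0,3}
  val[5] = {0,2}

{0,1,3}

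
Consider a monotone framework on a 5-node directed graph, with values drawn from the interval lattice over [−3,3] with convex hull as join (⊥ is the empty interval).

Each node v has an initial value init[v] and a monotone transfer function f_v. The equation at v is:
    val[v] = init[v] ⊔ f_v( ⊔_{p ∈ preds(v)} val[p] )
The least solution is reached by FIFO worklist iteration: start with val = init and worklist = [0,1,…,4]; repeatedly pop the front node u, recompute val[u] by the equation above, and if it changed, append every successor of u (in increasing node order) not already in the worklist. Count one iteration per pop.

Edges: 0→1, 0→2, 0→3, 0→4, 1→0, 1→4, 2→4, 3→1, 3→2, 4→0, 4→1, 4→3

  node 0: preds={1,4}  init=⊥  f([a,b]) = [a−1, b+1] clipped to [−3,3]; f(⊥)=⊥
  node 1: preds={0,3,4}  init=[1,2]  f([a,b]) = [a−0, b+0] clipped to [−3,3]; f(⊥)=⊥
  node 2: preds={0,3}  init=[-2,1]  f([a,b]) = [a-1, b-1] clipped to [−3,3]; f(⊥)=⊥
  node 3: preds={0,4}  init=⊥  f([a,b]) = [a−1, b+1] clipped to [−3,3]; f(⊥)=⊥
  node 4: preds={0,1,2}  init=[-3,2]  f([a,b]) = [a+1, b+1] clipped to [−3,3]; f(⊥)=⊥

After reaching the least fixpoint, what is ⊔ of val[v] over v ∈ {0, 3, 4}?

[-3,3]

Worklist (9 pops):
  #1 pop 0: in=[-3,2] → [-3,3] (was ⊥); enqueue []
  #2 pop 1: in=[-3,3] → [-3,3] (was [1,2]); enqueue [0]
  #3 pop 2: in=[-3,3] → [-3,2] (was [-2,1]); enqueue []
  #4 pop 3: in=[-3,3] → [-3,3] (was ⊥); enqueue [1,2]
  #5 pop 4: in=[-3,3] → [-3,3] (was [-3,2]); enqueue [3]
  #6 pop 0: in=[-3,3] → [-3,3] (no change)
  #7 pop 1: in=[-3,3] → [-3,3] (no change)
  #8 pop 2: in=[-3,3] → [-3,2] (no change)
  #9 pop 3: in=[-3,3] → [-3,3] (no change)

Fixpoint:
  val[0] = [-3,3]
  val[1] = [-3,3]
  val[2] = [-3,2]
  val[3] = [-3,3]
  val[4] = [-3,3]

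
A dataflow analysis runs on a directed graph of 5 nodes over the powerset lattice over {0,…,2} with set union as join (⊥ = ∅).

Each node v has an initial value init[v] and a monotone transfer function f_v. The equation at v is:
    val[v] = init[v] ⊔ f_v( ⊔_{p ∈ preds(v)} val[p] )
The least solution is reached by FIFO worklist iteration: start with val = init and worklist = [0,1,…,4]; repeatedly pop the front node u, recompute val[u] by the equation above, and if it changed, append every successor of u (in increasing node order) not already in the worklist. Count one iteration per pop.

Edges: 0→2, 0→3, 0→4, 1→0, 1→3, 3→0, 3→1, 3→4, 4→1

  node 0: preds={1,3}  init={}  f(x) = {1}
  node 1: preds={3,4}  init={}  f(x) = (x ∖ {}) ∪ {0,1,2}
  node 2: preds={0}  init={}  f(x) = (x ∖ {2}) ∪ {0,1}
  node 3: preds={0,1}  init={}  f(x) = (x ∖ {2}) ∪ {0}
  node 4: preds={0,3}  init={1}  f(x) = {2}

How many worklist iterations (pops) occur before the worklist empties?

Iteration log — 7 steps:
  step 1. node 0  ⊔preds={}  new={1}  old={}  +wl: 
  step 2. node 1  ⊔preds={1}  new={0,1,2}  old={}  +wl: 0
  step 3. node 2  ⊔preds={1}  new={0,1}  old={}  +wl: 
  step 4. node 3  ⊔preds={0,1,2}  new={0,1}  old={}  +wl: 1
  step 5. node 4  ⊔preds={0,1}  new={1,2}  old={1}  +wl: 
  step 6. node 0  ⊔preds={0,1,2}  new={1}  stable
  step 7. node 1  ⊔preds={0,1,2}  new={0,1,2}  stable

Least fixpoint reached:
  node 0: {1}
  node 1: {0,1,2}
  node 2: {0,1}
  node 3: {0,1}
  node 4: {1,2}

7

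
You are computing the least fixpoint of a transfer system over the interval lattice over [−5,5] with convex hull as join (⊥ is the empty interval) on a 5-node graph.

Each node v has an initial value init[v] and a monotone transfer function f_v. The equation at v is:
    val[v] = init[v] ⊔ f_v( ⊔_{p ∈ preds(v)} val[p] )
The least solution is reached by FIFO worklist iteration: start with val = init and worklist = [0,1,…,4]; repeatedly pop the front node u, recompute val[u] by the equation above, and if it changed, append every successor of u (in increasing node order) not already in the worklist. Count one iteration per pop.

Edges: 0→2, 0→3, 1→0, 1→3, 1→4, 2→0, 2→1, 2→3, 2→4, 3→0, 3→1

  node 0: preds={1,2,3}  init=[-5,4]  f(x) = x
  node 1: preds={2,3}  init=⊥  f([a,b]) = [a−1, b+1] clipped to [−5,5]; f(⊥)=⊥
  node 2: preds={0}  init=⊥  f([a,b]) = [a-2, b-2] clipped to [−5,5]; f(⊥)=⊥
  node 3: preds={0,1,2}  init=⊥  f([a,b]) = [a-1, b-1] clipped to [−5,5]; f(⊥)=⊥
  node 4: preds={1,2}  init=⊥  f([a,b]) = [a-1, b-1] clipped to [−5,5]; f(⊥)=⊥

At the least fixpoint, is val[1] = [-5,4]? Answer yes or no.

yes

Worklist (10 pops):
  #1 pop 0: in=⊥ → [-5,4] (no change)
  #2 pop 1: in=⊥ → ⊥ (no change)
  #3 pop 2: in=[-5,4] → [-5,2] (was ⊥); enqueue [0,1]
  #4 pop 3: in=[-5,4] → [-5,3] (was ⊥); enqueue []
  #5 pop 4: in=[-5,2] → [-5,1] (was ⊥); enqueue []
  #6 pop 0: in=[-5,3] → [-5,4] (no change)
  #7 pop 1: in=[-5,3] → [-5,4] (was ⊥); enqueue [0,3,4]
  #8 pop 0: in=[-5,4] → [-5,4] (no change)
  #9 pop 3: in=[-5,4] → [-5,3] (no change)
  #10 pop 4: in=[-5,4] → [-5,3] (was [-5,1]); enqueue []

Fixpoint:
  val[0] = [-5,4]
  val[1] = [-5,4]
  val[2] = [-5,2]
  val[3] = [-5,3]
  val[4] = [-5,3]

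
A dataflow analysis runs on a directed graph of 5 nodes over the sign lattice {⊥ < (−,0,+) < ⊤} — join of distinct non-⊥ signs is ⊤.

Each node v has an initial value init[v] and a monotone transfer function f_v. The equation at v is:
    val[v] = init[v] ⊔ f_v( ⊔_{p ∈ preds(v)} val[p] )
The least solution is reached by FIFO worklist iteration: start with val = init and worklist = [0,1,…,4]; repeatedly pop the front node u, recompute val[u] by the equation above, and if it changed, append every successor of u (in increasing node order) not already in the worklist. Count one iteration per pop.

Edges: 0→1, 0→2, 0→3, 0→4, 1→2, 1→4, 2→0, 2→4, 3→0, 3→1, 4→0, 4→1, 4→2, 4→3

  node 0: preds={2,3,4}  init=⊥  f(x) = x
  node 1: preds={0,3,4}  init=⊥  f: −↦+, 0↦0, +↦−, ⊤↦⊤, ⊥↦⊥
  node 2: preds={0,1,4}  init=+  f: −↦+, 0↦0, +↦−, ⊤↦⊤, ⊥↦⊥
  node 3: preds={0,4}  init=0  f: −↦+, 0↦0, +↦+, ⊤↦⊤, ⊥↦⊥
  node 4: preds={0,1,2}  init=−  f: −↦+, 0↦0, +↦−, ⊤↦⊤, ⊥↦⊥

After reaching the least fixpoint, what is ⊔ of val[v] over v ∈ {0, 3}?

⊤

Trace (9 dequeues):
  [1] u=0 | in ⊤ | out ⊤ | prev ⊥ | push {}
  [2] u=1 | in ⊤ | out ⊤ | prev ⊥ | push {}
  [3] u=2 | in ⊤ | out ⊤ | prev + | push {0}
  [4] u=3 | in ⊤ | out ⊤ | prev 0 | push {1}
  [5] u=4 | in ⊤ | out ⊤ | prev − | push {2,3}
  [6] u=0 | in ⊤ | out ⊤ | ==
  [7] u=1 | in ⊤ | out ⊤ | ==
  [8] u=2 | in ⊤ | out ⊤ | ==
  [9] u=3 | in ⊤ | out ⊤ | ==

Converged values:
  [0] ⊤
  [1] ⊤
  [2] ⊤
  [3] ⊤
  [4] ⊤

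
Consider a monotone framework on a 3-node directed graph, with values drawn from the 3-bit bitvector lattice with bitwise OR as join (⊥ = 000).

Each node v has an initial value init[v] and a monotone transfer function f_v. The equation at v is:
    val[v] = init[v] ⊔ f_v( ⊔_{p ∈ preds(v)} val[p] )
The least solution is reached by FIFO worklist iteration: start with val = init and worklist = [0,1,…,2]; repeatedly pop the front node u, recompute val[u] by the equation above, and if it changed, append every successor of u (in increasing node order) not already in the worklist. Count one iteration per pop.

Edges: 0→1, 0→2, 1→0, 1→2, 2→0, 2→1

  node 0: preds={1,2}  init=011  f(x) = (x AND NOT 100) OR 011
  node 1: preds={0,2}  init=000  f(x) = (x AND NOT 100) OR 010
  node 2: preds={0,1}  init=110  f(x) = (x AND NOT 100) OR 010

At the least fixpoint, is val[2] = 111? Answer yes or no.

Trace (5 dequeues):
  [1] u=0 | in 110 | out 011 | ==
  [2] u=1 | in 111 | out 011 | prev 000 | push {0}
  [3] u=2 | in 011 | out 111 | prev 110 | push {1}
  [4] u=0 | in 111 | out 011 | ==
  [5] u=1 | in 111 | out 011 | ==

Converged values:
  [0] 011
  [1] 011
  [2] 111

yes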